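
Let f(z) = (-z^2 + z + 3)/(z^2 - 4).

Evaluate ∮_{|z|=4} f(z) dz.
By the residue theorem, ∮_C f(z) dz = 2πi · (sum of the residues of f at the poles inside |z| = 4).

The denominator factors as (z - 2)*(z + 2), so the singularities of f are simple poles at z = 2, z = -2.
  |2|² = 4 < 16 = 4², so this pole is inside the contour.
  |-2|² = 4 < 16 = 4², so this pole is inside the contour.

With P(z) = -z^2 + z + 3 and Q(z) = z^2 - 4, each pole is simple, so Res(f, z₀) = P(z₀)/Q'(z₀) with Q'(z) = 2*z.
  Res(f, 2) = P(2)/Q'(2) = (1)/(4) = 1/4
  Res(f, -2) = P(-2)/Q'(-2) = (-3)/(-4) = 3/4

Sum of residues inside C: 1
∮_C f(z) dz = 2πi · (1) = 2*I*pi

Final answer: 2*I*pi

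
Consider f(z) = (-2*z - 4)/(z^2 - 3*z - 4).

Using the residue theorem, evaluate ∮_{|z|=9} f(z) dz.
By the residue theorem, ∮_C f(z) dz = 2πi · (sum of the residues of f at the poles inside |z| = 9).

The denominator factors as (z + 1)*(z - 4), so the singularities of f are simple poles at z = -1, z = 4.
  |-1|² = 1 < 81 = 9², so this pole is inside the contour.
  |4|² = 16 < 81 = 9², so this pole is inside the contour.

With P(z) = -2*z - 4 and Q(z) = z^2 - 3*z - 4, each pole is simple, so Res(f, z₀) = P(z₀)/Q'(z₀) with Q'(z) = 2*z - 3.
  Res(f, -1) = P(-1)/Q'(-1) = (-2)/(-5) = 2/5
  Res(f, 4) = P(4)/Q'(4) = (-12)/(5) = -12/5

Sum of residues inside C: -2
∮_C f(z) dz = 2πi · (-2) = -4*I*pi

Final answer: -4*I*pi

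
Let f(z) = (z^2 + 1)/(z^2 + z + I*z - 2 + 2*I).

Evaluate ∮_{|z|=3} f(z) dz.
By the residue theorem, ∮_C f(z) dz = 2πi · (sum of the residues of f at the poles inside |z| = 3).

The denominator factors as (z + 2)*(z - 1 + I), so the singularities of f are simple poles at z = -2, z = 1 - I.
  |-2|² = 4 < 9 = 3², so this pole is inside the contour.
  |1 - I|² = 2 < 9 = 3², so this pole is inside the contour.

With P(z) = z^2 + 1 and Q(z) = z^2 + z + I*z - 2 + 2*I, each pole is simple, so Res(f, z₀) = P(z₀)/Q'(z₀) with Q'(z) = 2*z + 1 + I.
  Res(f, -2) = P(-2)/Q'(-2) = (5)/(-3 + I) = -3/2 - I/2
  Res(f, 1 - I) = P(1 - I)/Q'(1 - I) = (1 - 2*I)/(3 - I) = 1/2 - I/2

Sum of residues inside C: -1 - I
∮_C f(z) dz = 2πi · (-1 - I) = pi*(2 - 2*I)

Final answer: pi*(2 - 2*I)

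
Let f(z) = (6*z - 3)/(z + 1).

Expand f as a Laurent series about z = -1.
Put w = z - (-1), i.e. z = w - 1. The denominator is w, so it suffices to rewrite the numerator in powers of w.

P(z) = 6*z - 3
P(w - 1) = -9 + 6*w

Dividing each term by w:
  f = -9/w + 6

Substituting back w = z + 1:
  f(z) = -9/(z + 1) + 6

The series is finite because the numerator is a polynomial; the negative powers form the principal part, and the coefficient of 1/(z + 1) gives Res(f, -1) = -9.

Final answer: -9/(z + 1) + 6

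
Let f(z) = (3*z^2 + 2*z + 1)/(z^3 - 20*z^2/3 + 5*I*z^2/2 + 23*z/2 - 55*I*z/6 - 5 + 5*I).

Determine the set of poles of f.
{2/3, 3 - 3*I/2, 3 - I}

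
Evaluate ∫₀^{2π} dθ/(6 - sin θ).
Call the integral J. The integrand is 2π-periodic and we integrate over a full period, so shifting θ does not change the value (θ → θ + π/2 turns sin θ into cos θ; θ → θ + π flips the sign of the trig term). Hence
  J = ∫₀^{2π} dθ/(6 + cos θ).
Put z = e^{iθ}: then cos θ = (z + 1/z)/2, dθ = dz/(iz), and z runs once counterclockwise around |z| = 1:
  J = ∮_{|z|=1} 1/(6 + (z + 1/z)/2) · dz/(iz) = (2/i) ∮_{|z|=1} dz/(z^2 + 12*z + 1).
The roots of z^2 + 12*z + 1 are z = (-6 ± sqrt(6^2 - 1^2)), with sqrt(35) = sqrt(35); their product is 1, so only z₊ = -6 + sqrt(35) lies inside the unit circle (z₋ = -6 - sqrt(35) lies outside).
z₊ is a simple zero of q(z) = z^2 + 12*z + 1, so Res(1/q, z₊) = 1/q'(z₊) with q'(z) = 2*z + 12; and q'(z₊) = (z₊ - z₋) = 2*sqrt(35).
Therefore J = (2/i) · 2πi · 1/(2*sqrt(35)) = 2*pi/(sqrt(35)) = 2*sqrt(35)*pi/35

Final answer: 2*sqrt(35)*pi/35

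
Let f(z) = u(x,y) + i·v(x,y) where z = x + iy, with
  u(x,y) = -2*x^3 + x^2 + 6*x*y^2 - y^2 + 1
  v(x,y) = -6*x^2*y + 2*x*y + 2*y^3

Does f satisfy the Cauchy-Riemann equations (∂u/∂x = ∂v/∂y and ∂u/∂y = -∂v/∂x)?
∂u/∂x = -6*x^2 + 2*x + 6*y^2
∂v/∂y = -6*x^2 + 2*x + 6*y^2
∂u/∂y = 12*x*y - 2*y
∂v/∂x = -12*x*y + 2*y
∂u/∂x = ∂v/∂y and ∂u/∂y = -∂v/∂x hold identically; f is analytic.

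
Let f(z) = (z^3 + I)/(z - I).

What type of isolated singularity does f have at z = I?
The numerator vanishes at z = I ((I)^3 = -I), so it is divisible by z - I:
  z^3 + I = (z - I)*(z^2 + I*z - 1)
Hence for z ≠ I, f(z) = z^2 + I*z - 1, a polynomial, and lim_{z→I} f(z) = -3 is finite.
So the singularity is removable.

Final answer: removable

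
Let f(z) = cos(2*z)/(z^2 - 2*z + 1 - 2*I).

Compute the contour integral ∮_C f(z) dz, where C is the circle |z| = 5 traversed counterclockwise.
By the residue theorem, ∮_C f(z) dz = 2πi · (sum of the residues of f at the poles inside |z| = 5).

The denominator factors as (z - 2 - I)*(z + I), so the singularities of f are simple poles at z = 2 + I, z = -I.
  |2 + I|² = 5 < 25 = 5², so this pole is inside the contour.
  |-I|² = 1 < 25 = 5², so this pole is inside the contour.

With P(z) = cos(2*z) and Q(z) = z^2 - 2*z + 1 - 2*I, each pole is simple, so Res(f, z₀) = P(z₀)/Q'(z₀) with Q'(z) = 2*z - 2.
  Res(f, 2 + I) = P(2 + I)/Q'(2 + I) = (cos(4 + 2*I))/(2 + 2*I) = (1/4 - I/4)*cos(4 + 2*I)
  Res(f, -I) = P(-I)/Q'(-I) = (cosh(2))/(-2 - 2*I) = (-1/4 + I/4)*cosh(2)

Sum of residues inside C: (-1/4 + I/4)*cosh(2) + (1/4 - I/4)*cos(4 + 2*I)
∮_C f(z) dz = 2πi · ((-1/4 + I/4)*cosh(2) + (1/4 - I/4)*cos(4 + 2*I)) = pi*(-1/2 - I/2)*cosh(2) + pi*(1/2 + I/2)*cos(4 + 2*I)

Final answer: pi*(-1/2 - I/2)*cosh(2) + pi*(1/2 + I/2)*cos(4 + 2*I)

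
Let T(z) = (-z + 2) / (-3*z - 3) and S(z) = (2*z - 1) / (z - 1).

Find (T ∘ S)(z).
(T ∘ S)(z) = T(S(z)) = ((-1)*S(z) + (2))/((-3)*S(z) + (-3)). Multiply numerator and denominator by z - 1:
  numerator:   (-1)*(2*z - 1) + (2)*(z - 1) = -1
  denominator: (-3)*(2*z - 1) + (-3)*(z - 1) = -9*z + 6
(T ∘ S)(z) = -1/(-9*z + 6) = 1/(9*z - 6)

Final answer: 1/(9*z - 6)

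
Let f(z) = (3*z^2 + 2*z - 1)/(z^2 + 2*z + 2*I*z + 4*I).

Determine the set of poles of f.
The singularities of f are the zeros of the denominator. Factoring,
  z^2 + 2*z + 2*I*z + 4*I = (z + 2*I)*(z + 2)
so the candidates are z = -2*I, z = -2.

Check the numerator P(z) = 3*z^2 + 2*z - 1 at each one:
  P(-2*I) = -13 - 4*I ≠ 0, so z = -2*I is a (simple) pole.
  P(-2) = 7 ≠ 0, so z = -2 is a (simple) pole.

Poles of f: {-2, -2*I}

Final answer: {-2, -2*I}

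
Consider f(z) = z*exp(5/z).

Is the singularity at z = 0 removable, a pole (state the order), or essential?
essential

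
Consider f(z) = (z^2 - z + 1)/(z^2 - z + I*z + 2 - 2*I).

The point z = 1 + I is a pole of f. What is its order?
1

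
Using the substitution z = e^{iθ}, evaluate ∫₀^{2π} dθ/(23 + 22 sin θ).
Call the integral J. The integrand is 2π-periodic and we integrate over a full period, so shifting θ does not change the value (θ → θ + π/2 turns sin θ into cos θ). Hence
  J = ∫₀^{2π} dθ/(23 + 22 cos θ).
Put z = e^{iθ}: then cos θ = (z + 1/z)/2, dθ = dz/(iz), and z runs once counterclockwise around |z| = 1:
  J = ∮_{|z|=1} 1/(23 + 22*(z + 1/z)/2) · dz/(iz) = (2/i) ∮_{|z|=1} dz/(22*z^2 + 46*z + 22).
The roots of 22*z^2 + 46*z + 22 are z = (-23 ± sqrt(23^2 - 22^2))/22, with sqrt(45) = 3*sqrt(5); their product is 1, so only z₊ = -23/22 + 3*sqrt(5)/22 lies inside the unit circle (z₋ = -23/22 - 3*sqrt(5)/22 lies outside).
z₊ is a simple zero of q(z) = 22*z^2 + 46*z + 22, so Res(1/q, z₊) = 1/q'(z₊) with q'(z) = 44*z + 46; and q'(z₊) = 22*(z₊ - z₋) = 6*sqrt(5).
Therefore J = (2/i) · 2πi · 1/(6*sqrt(5)) = 2*pi/(3*sqrt(5)) = 2*sqrt(5)*pi/15

Final answer: 2*sqrt(5)*pi/15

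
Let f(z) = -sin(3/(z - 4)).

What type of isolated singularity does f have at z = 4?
Let u = z - 4. Then
  sin(3/u) = Σ_{k≥0} (-1)^k (3)^(2k+1)/((2k+1)!·u^(2k+1)) = 3/u - 9/(2*u^3) + 81/(40*u^5) + ...
which has infinitely many negative powers of u, so sin(3/(z - 4)) has an essential singularity at z = 4.
So the singularity is essential.

Final answer: essential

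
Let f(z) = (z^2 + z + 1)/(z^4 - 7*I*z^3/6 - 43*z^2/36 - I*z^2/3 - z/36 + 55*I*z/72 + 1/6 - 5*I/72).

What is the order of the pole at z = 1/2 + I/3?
Factor the denominator:
  z^4 - 7*I*z^3/6 - 43*z^2/36 - I*z^2/3 - z/36 + 55*I*z/72 + 1/6 - 5*I/72 = (z - 1/2 - I/3)^2*(z - I/2)*(z + 1)

The numerator P(z) = z^2 + z + 1 has P(1/2 + I/3) = 59/36 + 2*I/3 ≠ 0, so no factor of (z - 1/2 - I/3) cancels.
Near z = 1/2 + I/3 we can therefore write f(z) = g(z)/(z - 1/2 - I/3)^2 with g analytic at 1/2 + I/3 and g(1/2 + I/3) ≠ 0 (g is the numerator divided by the remaining denominator factors).

Hence z = 1/2 + I/3 is a pole of order 2.

Final answer: 2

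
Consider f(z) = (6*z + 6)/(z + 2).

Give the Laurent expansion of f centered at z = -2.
-6/(z + 2) + 6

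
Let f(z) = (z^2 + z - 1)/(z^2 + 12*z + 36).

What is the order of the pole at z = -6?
2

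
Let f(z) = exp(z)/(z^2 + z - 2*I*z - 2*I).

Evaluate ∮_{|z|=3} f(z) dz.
By the residue theorem, ∮_C f(z) dz = 2πi · (sum of the residues of f at the poles inside |z| = 3).

The denominator factors as (z - 2*I)*(z + 1), so the singularities of f are simple poles at z = 2*I, z = -1.
  |2*I|² = 4 < 9 = 3², so this pole is inside the contour.
  |-1|² = 1 < 9 = 3², so this pole is inside the contour.

With P(z) = exp(z) and Q(z) = z^2 + z - 2*I*z - 2*I, each pole is simple, so Res(f, z₀) = P(z₀)/Q'(z₀) with Q'(z) = 2*z + 1 - 2*I.
  Res(f, 2*I) = P(2*I)/Q'(2*I) = (exp(2*I))/(1 + 2*I) = (1/5 - 2*I/5)*exp(2*I)
  Res(f, -1) = P(-1)/Q'(-1) = (exp(-1))/(-1 - 2*I) = (-1/5 + 2*I/5)*exp(-1)

Sum of residues inside C: (-1/5 + 2*I/5)*exp(-1) + (1/5 - 2*I/5)*exp(2*I)
∮_C f(z) dz = 2πi · ((-1/5 + 2*I/5)*exp(-1) + (1/5 - 2*I/5)*exp(2*I)) = pi*(-4/5 - 2*I/5)*exp(-1) + pi*(4/5 + 2*I/5)*exp(2*I)

Final answer: pi*(-4/5 - 2*I/5)*exp(-1) + pi*(4/5 + 2*I/5)*exp(2*I)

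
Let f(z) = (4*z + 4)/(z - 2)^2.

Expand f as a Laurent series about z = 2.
Put w = z - (2), i.e. z = w + 2. The denominator is w^2, so it suffices to rewrite the numerator in powers of w.

P(z) = 4*z + 4
P(w + 2) = 12 + 4*w

Dividing each term by w^2:
  f = 12/w^2 + 4/w

Substituting back w = z - 2:
  f(z) = 12/(z - 2)^2 + 4/(z - 2)

The series is finite because the numerator is a polynomial; the negative powers form the principal part, and the coefficient of 1/(z - 2) gives Res(f, 2) = 4.

Final answer: 12/(z - 2)^2 + 4/(z - 2)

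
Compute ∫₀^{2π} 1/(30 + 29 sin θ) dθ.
2*sqrt(59)*pi/59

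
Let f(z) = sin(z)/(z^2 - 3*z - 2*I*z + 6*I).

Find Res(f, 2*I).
Write f(z) = P(z)/Q(z) with P(z) = sin(z) and Q(z) = z^2 - 3*z - 2*I*z + 6*I.
The denominator factors as Q(z) = (z - 2*I)*(z - 3), so z = 2*I is a simple zero of Q and P is analytic there; z = 2*I is therefore a simple pole and
  Res(f, z₀) = P(z₀)/Q'(z₀).

Q'(z) = 2*z - 3 - 2*I, so Q'(2*I) = -3 + 2*I.
P(2*I) = I*sinh(2).

Res(f, 2*I) = (I*sinh(2))/(-3 + 2*I) = (2/13 - 3*I/13)*sinh(2)

Final answer: (2/13 - 3*I/13)*sinh(2)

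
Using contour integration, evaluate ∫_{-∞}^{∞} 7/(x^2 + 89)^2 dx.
7*sqrt(89)*pi/15842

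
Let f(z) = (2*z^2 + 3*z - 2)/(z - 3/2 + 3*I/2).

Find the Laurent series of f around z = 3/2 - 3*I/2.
Put w = z - (3/2 - 3*I/2), i.e. z = w + 3/2 - 3*I/2. The denominator is w, so it suffices to rewrite the numerator in powers of w.

P(z) = 2*z^2 + 3*z - 2
P(w + 3/2 - 3*I/2) = 5/2 - 27*I/2 + (9 - 6*I)*w + 2*w^2

Dividing each term by w:
  f = (5/2 - 27*I/2)/w + 9 - 6*I + 2*w

Substituting back w = z - 3/2 + 3*I/2:
  f(z) = (5/2 - 27*I/2)/(z - 3/2 + 3*I/2) + 9 - 6*I + 2*(z - 3/2 + 3*I/2)

The series is finite because the numerator is a polynomial; the negative powers form the principal part, and the coefficient of 1/(z - 3/2 + 3*I/2) gives Res(f, 3/2 - 3*I/2) = 5/2 - 27*I/2.

Final answer: (5/2 - 27*I/2)/(z - 3/2 + 3*I/2) + 9 - 6*I + 2*(z - 3/2 + 3*I/2)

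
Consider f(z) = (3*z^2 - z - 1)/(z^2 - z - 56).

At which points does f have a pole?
The singularities of f are the zeros of the denominator. Factoring,
  z^2 - z - 56 = (z + 7)*(z - 8)
so the candidates are z = -7, z = 8.

Check the numerator P(z) = 3*z^2 - z - 1 at each one:
  P(-7) = 153 ≠ 0, so z = -7 is a (simple) pole.
  P(8) = 183 ≠ 0, so z = 8 is a (simple) pole.

Poles of f: {-7, 8}

Final answer: {-7, 8}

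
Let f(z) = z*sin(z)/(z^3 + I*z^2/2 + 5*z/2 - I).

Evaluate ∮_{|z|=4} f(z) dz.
By the residue theorem, ∮_C f(z) dz = 2πi · (sum of the residues of f at the poles inside |z| = 4).

The denominator factors as (z - I)*(z - I/2)*(z + 2*I), so the singularities of f are simple poles at z = I, z = I/2, z = -2*I.
  |I|² = 1 < 16 = 4², so this pole is inside the contour.
  |I/2|² = 1/4 < 16 = 4², so this pole is inside the contour.
  |-2*I|² = 4 < 16 = 4², so this pole is inside the contour.

With P(z) = z*sin(z) and Q(z) = z^3 + I*z^2/2 + 5*z/2 - I, each pole is simple, so Res(f, z₀) = P(z₀)/Q'(z₀) with Q'(z) = 3*z^2 + I*z + 5/2.
  Res(f, I) = P(I)/Q'(I) = (-sinh(1))/(-3/2) = 2*sinh(1)/3
  Res(f, I/2) = P(I/2)/Q'(I/2) = (-sinh(1/2)/2)/(5/4) = -2*sinh(1/2)/5
  Res(f, -2*I) = P(-2*I)/Q'(-2*I) = (-2*sinh(2))/(-15/2) = 4*sinh(2)/15

Sum of residues inside C: -2*sinh(1/2)/5 + 2*sinh(1)/3 + 4*sinh(2)/15
∮_C f(z) dz = 2πi · (-2*sinh(1/2)/5 + 2*sinh(1)/3 + 4*sinh(2)/15) = -4*I*pi*sinh(1/2)/5 + 4*I*pi*sinh(1)/3 + 8*I*pi*sinh(2)/15

Final answer: -4*I*pi*sinh(1/2)/5 + 4*I*pi*sinh(1)/3 + 8*I*pi*sinh(2)/15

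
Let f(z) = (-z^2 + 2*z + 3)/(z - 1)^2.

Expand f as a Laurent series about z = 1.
4/(z - 1)^2 - 1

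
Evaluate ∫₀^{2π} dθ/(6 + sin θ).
Call the integral J. The integrand is 2π-periodic and we integrate over a full period, so shifting θ does not change the value (θ → θ + π/2 turns sin θ into cos θ). Hence
  J = ∫₀^{2π} dθ/(6 + cos θ).
Put z = e^{iθ}: then cos θ = (z + 1/z)/2, dθ = dz/(iz), and z runs once counterclockwise around |z| = 1:
  J = ∮_{|z|=1} 1/(6 + (z + 1/z)/2) · dz/(iz) = (2/i) ∮_{|z|=1} dz/(z^2 + 12*z + 1).
The roots of z^2 + 12*z + 1 are z = (-6 ± sqrt(6^2 - 1^2)), with sqrt(35) = sqrt(35); their product is 1, so only z₊ = -6 + sqrt(35) lies inside the unit circle (z₋ = -6 - sqrt(35) lies outside).
z₊ is a simple zero of q(z) = z^2 + 12*z + 1, so Res(1/q, z₊) = 1/q'(z₊) with q'(z) = 2*z + 12; and q'(z₊) = (z₊ - z₋) = 2*sqrt(35).
Therefore J = (2/i) · 2πi · 1/(2*sqrt(35)) = 2*pi/(sqrt(35)) = 2*sqrt(35)*pi/35

Final answer: 2*sqrt(35)*pi/35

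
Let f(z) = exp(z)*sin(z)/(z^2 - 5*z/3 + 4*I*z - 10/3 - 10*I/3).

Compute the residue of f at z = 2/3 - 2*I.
Write f(z) = P(z)/Q(z) with P(z) = exp(z)*sin(z) and Q(z) = z^2 - 5*z/3 + 4*I*z - 10/3 - 10*I/3.
The denominator factors as Q(z) = (z - 1 + 2*I)*(z - 2/3 + 2*I), so z = 2/3 - 2*I is a simple zero of Q and P is analytic there; z = 2/3 - 2*I is therefore a simple pole and
  Res(f, z₀) = P(z₀)/Q'(z₀).

Q'(z) = 2*z - 5/3 + 4*I, so Q'(2/3 - 2*I) = -1/3.
P(2/3 - 2*I) = exp(2/3 - 2*I)*sin(2/3 - 2*I).

Res(f, 2/3 - 2*I) = (exp(2/3 - 2*I)*sin(2/3 - 2*I))/(-1/3) = -3*exp(2/3 - 2*I)*sin(2/3 - 2*I)

Final answer: -3*exp(2/3 - 2*I)*sin(2/3 - 2*I)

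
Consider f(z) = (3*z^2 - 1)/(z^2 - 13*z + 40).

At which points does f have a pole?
{5, 8}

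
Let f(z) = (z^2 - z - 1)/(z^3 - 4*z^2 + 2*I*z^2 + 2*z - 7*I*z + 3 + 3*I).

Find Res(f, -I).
Write f(z) = P(z)/Q(z) with P(z) = z^2 - z - 1 and Q(z) = z^3 - 4*z^2 + 2*I*z^2 + 2*z - 7*I*z + 3 + 3*I.
The denominator factors as Q(z) = (z - 3)*(z + I)*(z - 1 + I), so z = -I is a simple zero of Q and P is analytic there; z = -I is therefore a simple pole and
  Res(f, z₀) = P(z₀)/Q'(z₀).

Q'(z) = 3*z^2 - 8*z + 4*I*z + 2 - 7*I, so Q'(-I) = 3 + I.
P(-I) = -2 + I.

Res(f, -I) = (-2 + I)/(3 + I) = -1/2 + I/2

Final answer: -1/2 + I/2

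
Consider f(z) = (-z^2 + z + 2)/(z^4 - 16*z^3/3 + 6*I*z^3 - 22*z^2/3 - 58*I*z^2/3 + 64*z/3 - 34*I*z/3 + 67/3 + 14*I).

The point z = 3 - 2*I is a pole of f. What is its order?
Factor the denominator:
  z^4 - 16*z^3/3 + 6*I*z^3 - 22*z^2/3 - 58*I*z^2/3 + 64*z/3 - 34*I*z/3 + 67/3 + 14*I = (z - 3 + 2*I)^2*(z - 1/3 + 2*I)*(z + 1)

The numerator P(z) = -z^2 + z + 2 has P(3 - 2*I) = 10*I ≠ 0, so no factor of (z - 3 + 2*I) cancels.
Near z = 3 - 2*I we can therefore write f(z) = g(z)/(z - 3 + 2*I)^2 with g analytic at 3 - 2*I and g(3 - 2*I) ≠ 0 (g is the numerator divided by the remaining denominator factors).

Hence z = 3 - 2*I is a pole of order 2.

Final answer: 2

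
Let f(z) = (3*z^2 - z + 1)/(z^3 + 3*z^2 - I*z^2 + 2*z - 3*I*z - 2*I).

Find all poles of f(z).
The singularities of f are the zeros of the denominator. Factoring,
  z^3 + 3*z^2 - I*z^2 + 2*z - 3*I*z - 2*I = (z + 2)*(z + 1)*(z - I)
so the candidates are z = -2, z = -1, z = I.

Check the numerator P(z) = 3*z^2 - z + 1 at each one:
  P(-2) = 15 ≠ 0, so z = -2 is a (simple) pole.
  P(-1) = 5 ≠ 0, so z = -1 is a (simple) pole.
  P(I) = -2 - I ≠ 0, so z = I is a (simple) pole.

Poles of f: {-2, -1, I}

Final answer: {-2, -1, I}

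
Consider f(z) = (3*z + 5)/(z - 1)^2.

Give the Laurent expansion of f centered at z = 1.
Put w = z - (1), i.e. z = w + 1. The denominator is w^2, so it suffices to rewrite the numerator in powers of w.

P(z) = 3*z + 5
P(w + 1) = 8 + 3*w

Dividing each term by w^2:
  f = 8/w^2 + 3/w

Substituting back w = z - 1:
  f(z) = 8/(z - 1)^2 + 3/(z - 1)

The series is finite because the numerator is a polynomial; the negative powers form the principal part, and the coefficient of 1/(z - 1) gives Res(f, 1) = 3.

Final answer: 8/(z - 1)^2 + 3/(z - 1)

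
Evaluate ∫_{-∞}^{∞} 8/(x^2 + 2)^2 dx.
sqrt(2)*pi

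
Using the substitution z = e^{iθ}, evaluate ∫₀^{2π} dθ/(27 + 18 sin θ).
Call the integral J. The integrand is 2π-periodic and we integrate over a full period, so shifting θ does not change the value (θ → θ + π/2 turns sin θ into cos θ). Hence
  J = ∫₀^{2π} dθ/(27 + 18 cos θ).
Put z = e^{iθ}: then cos θ = (z + 1/z)/2, dθ = dz/(iz), and z runs once counterclockwise around |z| = 1:
  J = ∮_{|z|=1} 1/(27 + 18*(z + 1/z)/2) · dz/(iz) = (2/i) ∮_{|z|=1} dz/(18*z^2 + 54*z + 18).
The roots of 18*z^2 + 54*z + 18 are z = (-27 ± sqrt(27^2 - 18^2))/18, with sqrt(405) = 9*sqrt(5); their product is 1, so only z₊ = -3/2 + sqrt(5)/2 lies inside the unit circle (z₋ = -3/2 - sqrt(5)/2 lies outside).
z₊ is a simple zero of q(z) = 18*z^2 + 54*z + 18, so Res(1/q, z₊) = 1/q'(z₊) with q'(z) = 36*z + 54; and q'(z₊) = 18*(z₊ - z₋) = 18*sqrt(5).
Therefore J = (2/i) · 2πi · 1/(18*sqrt(5)) = 2*pi/(9*sqrt(5)) = 2*sqrt(5)*pi/45

Final answer: 2*sqrt(5)*pi/45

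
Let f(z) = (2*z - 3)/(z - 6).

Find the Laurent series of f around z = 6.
Put w = z - (6), i.e. z = w + 6. The denominator is w, so it suffices to rewrite the numerator in powers of w.

P(z) = 2*z - 3
P(w + 6) = 9 + 2*w

Dividing each term by w:
  f = 9/w + 2

Substituting back w = z - 6:
  f(z) = 9/(z - 6) + 2

The series is finite because the numerator is a polynomial; the negative powers form the principal part, and the coefficient of 1/(z - 6) gives Res(f, 6) = 9.

Final answer: 9/(z - 6) + 2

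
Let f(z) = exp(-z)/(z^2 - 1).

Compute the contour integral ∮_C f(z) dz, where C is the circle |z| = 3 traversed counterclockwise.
By the residue theorem, ∮_C f(z) dz = 2πi · (sum of the residues of f at the poles inside |z| = 3).

The denominator factors as (z + 1)*(z - 1), so the singularities of f are simple poles at z = -1, z = 1.
  |-1|² = 1 < 9 = 3², so this pole is inside the contour.
  |1|² = 1 < 9 = 3², so this pole is inside the contour.

With P(z) = exp(-z) and Q(z) = z^2 - 1, each pole is simple, so Res(f, z₀) = P(z₀)/Q'(z₀) with Q'(z) = 2*z.
  Res(f, -1) = P(-1)/Q'(-1) = (exp(1))/(-2) = -exp(1)/2
  Res(f, 1) = P(1)/Q'(1) = (exp(-1))/(2) = exp(-1)/2

Sum of residues inside C: -exp(1)/2 + exp(-1)/2
∮_C f(z) dz = 2πi · (-exp(1)/2 + exp(-1)/2) = -exp(1)*I*pi + I*pi*exp(-1)

Final answer: -exp(1)*I*pi + I*pi*exp(-1)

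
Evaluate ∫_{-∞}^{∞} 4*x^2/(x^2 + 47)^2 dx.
Let f(z) = 4*z^2/(z^2 + 47)^2. The denominator has no real zeros and deg Q - deg P = 2 ≥ 2, so the integral of f over the upper semicircle |z| = R tends to 0 as R → ∞. Closing the contour in the upper half-plane,
  ∫_{-∞}^{∞} f(x) dx = 2πi · Σ Res(f, z_k)  over the poles with Im z_k > 0.

Zeros of the denominator: z^2 + 47 = 0 gives z = ±sqrt(47)*I.
Upper half-plane: z = sqrt(47)*I (a pole of order 2).

Write f(z) = g(z)/(z - sqrt(47)*I)^2 with g(z) = 4*z^2/(z + sqrt(47)*I)^2. For a double pole, Res(f, z₀) = g'(z₀):
  g'(z) = 8*sqrt(47)*I*z/(z + sqrt(47)*I)^3
  Res(f, sqrt(47)*I) = g'(sqrt(47)*I) = -sqrt(47)*I/47

∫_{-∞}^{∞} f(x) dx = 2πi · (-sqrt(47)*I/47) = 2*sqrt(47)*pi/47

Final answer: 2*sqrt(47)*pi/47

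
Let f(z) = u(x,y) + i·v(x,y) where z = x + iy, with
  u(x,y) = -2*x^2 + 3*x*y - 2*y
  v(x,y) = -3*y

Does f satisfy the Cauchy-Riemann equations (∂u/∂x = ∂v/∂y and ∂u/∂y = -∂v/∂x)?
∂u/∂x = -4*x + 3*y
∂v/∂y = -3
∂u/∂y = 3*x - 2
∂v/∂x = 0
∂u/∂x ≠ ∂v/∂y and ∂u/∂y ≠ -∂v/∂x; the Cauchy-Riemann equations are not satisfied, so f is not analytic.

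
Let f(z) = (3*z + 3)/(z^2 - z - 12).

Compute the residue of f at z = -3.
6/7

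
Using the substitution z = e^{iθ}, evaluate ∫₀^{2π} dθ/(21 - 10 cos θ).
Call the integral J. The integrand is 2π-periodic and we integrate over a full period, so shifting θ does not change the value (θ → θ + π flips the sign of the trig term). Hence
  J = ∫₀^{2π} dθ/(21 + 10 cos θ).
Put z = e^{iθ}: then cos θ = (z + 1/z)/2, dθ = dz/(iz), and z runs once counterclockwise around |z| = 1:
  J = ∮_{|z|=1} 1/(21 + 10*(z + 1/z)/2) · dz/(iz) = (2/i) ∮_{|z|=1} dz/(10*z^2 + 42*z + 10).
The roots of 10*z^2 + 42*z + 10 are z = (-21 ± sqrt(21^2 - 10^2))/10, with sqrt(341) = sqrt(341); their product is 1, so only z₊ = -21/10 + sqrt(341)/10 lies inside the unit circle (z₋ = -21/10 - sqrt(341)/10 lies outside).
z₊ is a simple zero of q(z) = 10*z^2 + 42*z + 10, so Res(1/q, z₊) = 1/q'(z₊) with q'(z) = 20*z + 42; and q'(z₊) = 10*(z₊ - z₋) = 2*sqrt(341).
Therefore J = (2/i) · 2πi · 1/(2*sqrt(341)) = 2*pi/(sqrt(341)) = 2*sqrt(341)*pi/341

Final answer: 2*sqrt(341)*pi/341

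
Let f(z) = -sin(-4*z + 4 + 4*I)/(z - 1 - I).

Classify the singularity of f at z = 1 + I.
Let u = z - 1 - I. The argument of sin is -4*z + 4 + 4*I = -4u, so
  f = -sin(-4u)/u = -((-4u) - (-4u)^3/6 + ...)/u = 4 - (32/3)*u^2 + ...
The Laurent expansion about u = 0 has no negative powers; equivalently lim_{z→1 + I} f(z) = 4 exists and is finite.
So the singularity is removable.

Final answer: removable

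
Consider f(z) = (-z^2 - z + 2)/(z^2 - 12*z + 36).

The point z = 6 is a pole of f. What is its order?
2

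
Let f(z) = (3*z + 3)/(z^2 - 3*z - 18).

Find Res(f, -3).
2/3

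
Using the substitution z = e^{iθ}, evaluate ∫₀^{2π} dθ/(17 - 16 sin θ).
2*sqrt(33)*pi/33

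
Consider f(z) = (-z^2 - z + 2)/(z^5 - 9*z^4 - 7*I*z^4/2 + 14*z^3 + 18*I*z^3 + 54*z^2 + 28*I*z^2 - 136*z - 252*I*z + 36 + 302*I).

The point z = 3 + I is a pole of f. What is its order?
Factor the denominator:
  z^5 - 9*z^4 - 7*I*z^4/2 + 14*z^3 + 18*I*z^3 + 54*z^2 + 28*I*z^2 - 136*z - 252*I*z + 36 + 302*I = (z - 3 - I)^4*(z + 3 + I/2)

The numerator P(z) = -z^2 - z + 2 has P(3 + I) = -9 - 7*I ≠ 0, so no factor of (z - 3 - I) cancels.
Near z = 3 + I we can therefore write f(z) = g(z)/(z - 3 - I)^4 with g analytic at 3 + I and g(3 + I) ≠ 0 (g is the numerator divided by the remaining denominator factors).

Hence z = 3 + I is a pole of order 4.

Final answer: 4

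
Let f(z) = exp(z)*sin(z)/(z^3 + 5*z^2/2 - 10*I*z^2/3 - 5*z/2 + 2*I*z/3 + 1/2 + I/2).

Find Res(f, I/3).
Write f(z) = P(z)/Q(z) with P(z) = exp(z)*sin(z) and Q(z) = z^3 + 5*z^2/2 - 10*I*z^2/3 - 5*z/2 + 2*I*z/3 + 1/2 + I/2.
The denominator factors as Q(z) = (z - 1/2)*(z - I/3)*(z + 3 - 3*I), so z = I/3 is a simple zero of Q and P is analytic there; z = I/3 is therefore a simple pole and
  Res(f, z₀) = P(z₀)/Q'(z₀).

Q'(z) = 3*z^2 + 5*z - 20*I*z/3 - 5/2 + 2*I/3, so Q'(I/3) = -11/18 + 7*I/3.
P(I/3) = I*exp(I/3)*sinh(1/3).

Res(f, I/3) = (I*exp(I/3)*sinh(1/3))/(-11/18 + 7*I/3) = (756/1885 - 198*I/1885)*exp(I/3)*sinh(1/3)

Final answer: (756/1885 - 198*I/1885)*exp(I/3)*sinh(1/3)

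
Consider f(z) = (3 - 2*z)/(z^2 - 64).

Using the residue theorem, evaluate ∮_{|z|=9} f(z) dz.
By the residue theorem, ∮_C f(z) dz = 2πi · (sum of the residues of f at the poles inside |z| = 9).

The denominator factors as (z + 8)*(z - 8), so the singularities of f are simple poles at z = -8, z = 8.
  |-8|² = 64 < 81 = 9², so this pole is inside the contour.
  |8|² = 64 < 81 = 9², so this pole is inside the contour.

With P(z) = 3 - 2*z and Q(z) = z^2 - 64, each pole is simple, so Res(f, z₀) = P(z₀)/Q'(z₀) with Q'(z) = 2*z.
  Res(f, -8) = P(-8)/Q'(-8) = (19)/(-16) = -19/16
  Res(f, 8) = P(8)/Q'(8) = (-13)/(16) = -13/16

Sum of residues inside C: -2
∮_C f(z) dz = 2πi · (-2) = -4*I*pi

Final answer: -4*I*pi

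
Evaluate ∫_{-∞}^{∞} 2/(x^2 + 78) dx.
Let f(z) = 2/(z^2 + 78). The denominator has no real zeros and deg Q - deg P = 2 ≥ 2, so the integral of f over the upper semicircle |z| = R tends to 0 as R → ∞. Closing the contour in the upper half-plane,
  ∫_{-∞}^{∞} f(x) dx = 2πi · Σ Res(f, z_k)  over the poles with Im z_k > 0.

Zeros of the denominator: z^2 + 78 = 0 gives z = ±sqrt(78)*I.
Upper half-plane: z = sqrt(78)*I (simple).

Each pole is a simple zero of Q(z) = z^2 + 78, so Res(f, z₀) = P(z₀)/Q'(z₀) with P(z) = 2, Q'(z) = 2*z:
  Res(f, sqrt(78)*I) = (2)/(2*sqrt(78)*I) = -sqrt(78)*I/78

∫_{-∞}^{∞} f(x) dx = 2πi · (-sqrt(78)*I/78) = sqrt(78)*pi/39

Final answer: sqrt(78)*pi/39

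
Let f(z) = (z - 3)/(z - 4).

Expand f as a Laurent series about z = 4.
Put w = z - (4), i.e. z = w + 4. The denominator is w, so it suffices to rewrite the numerator in powers of w.

P(z) = z - 3
P(w + 4) = 1 + w

Dividing each term by w:
  f = 1/w + 1

Substituting back w = z - 4:
  f(z) = 1/(z - 4) + 1

The series is finite because the numerator is a polynomial; the negative powers form the principal part, and the coefficient of 1/(z - 4) gives Res(f, 4) = 1.

Final answer: 1/(z - 4) + 1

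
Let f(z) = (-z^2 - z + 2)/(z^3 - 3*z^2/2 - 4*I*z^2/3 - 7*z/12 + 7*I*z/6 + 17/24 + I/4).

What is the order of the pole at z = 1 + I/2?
Factor the denominator:
  z^3 - 3*z^2/2 - 4*I*z^2/3 - 7*z/12 + 7*I*z/6 + 17/24 + I/4 = (z - 1 - I/2)^2*(z + 1/2 - I/3)

The numerator P(z) = -z^2 - z + 2 has P(1 + I/2) = 1/4 - 3*I/2 ≠ 0, so no factor of (z - 1 - I/2) cancels.
Near z = 1 + I/2 we can therefore write f(z) = g(z)/(z - 1 - I/2)^2 with g analytic at 1 + I/2 and g(1 + I/2) ≠ 0 (g is the numerator divided by the remaining denominator factors).

Hence z = 1 + I/2 is a pole of order 2.

Final answer: 2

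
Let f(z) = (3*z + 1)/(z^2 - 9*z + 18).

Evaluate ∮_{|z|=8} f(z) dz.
By the residue theorem, ∮_C f(z) dz = 2πi · (sum of the residues of f at the poles inside |z| = 8).

The denominator factors as (z - 3)*(z - 6), so the singularities of f are simple poles at z = 3, z = 6.
  |3|² = 9 < 64 = 8², so this pole is inside the contour.
  |6|² = 36 < 64 = 8², so this pole is inside the contour.

With P(z) = 3*z + 1 and Q(z) = z^2 - 9*z + 18, each pole is simple, so Res(f, z₀) = P(z₀)/Q'(z₀) with Q'(z) = 2*z - 9.
  Res(f, 3) = P(3)/Q'(3) = (10)/(-3) = -10/3
  Res(f, 6) = P(6)/Q'(6) = (19)/(3) = 19/3

Sum of residues inside C: 3
∮_C f(z) dz = 2πi · (3) = 6*I*pi

Final answer: 6*I*pi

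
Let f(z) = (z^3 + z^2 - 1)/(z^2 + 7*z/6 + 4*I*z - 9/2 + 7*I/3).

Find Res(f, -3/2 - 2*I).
Write f(z) = P(z)/Q(z) with P(z) = z^3 + z^2 - 1 and Q(z) = z^2 + 7*z/6 + 4*I*z - 9/2 + 7*I/3.
The denominator factors as Q(z) = (z - 1/3 + 2*I)*(z + 3/2 + 2*I), so z = -3/2 - 2*I is a simple zero of Q and P is analytic there; z = -3/2 - 2*I is therefore a simple pole and
  Res(f, z₀) = P(z₀)/Q'(z₀).

Q'(z) = 2*z + 7/6 + 4*I, so Q'(-3/2 - 2*I) = -11/6.
P(-3/2 - 2*I) = 95/8 + I/2.

Res(f, -3/2 - 2*I) = (95/8 + I/2)/(-11/6) = -285/44 - 3*I/11

Final answer: -285/44 - 3*I/11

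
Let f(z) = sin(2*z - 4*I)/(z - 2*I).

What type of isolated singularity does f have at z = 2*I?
Let u = z - 2*I. The argument of sin is 2*z - 4*I = 2u, so
  f = sin(2u)/u = ((2u) - (2u)^3/6 + ...)/u = 2 - (4/3)*u^2 + ...
The Laurent expansion about u = 0 has no negative powers; equivalently lim_{z→2*I} f(z) = 2 exists and is finite.
So the singularity is removable.

Final answer: removable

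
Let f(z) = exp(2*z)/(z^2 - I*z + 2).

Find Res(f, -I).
Write f(z) = P(z)/Q(z) with P(z) = exp(2*z) and Q(z) = z^2 - I*z + 2.
The denominator factors as Q(z) = (z + I)*(z - 2*I), so z = -I is a simple zero of Q and P is analytic there; z = -I is therefore a simple pole and
  Res(f, z₀) = P(z₀)/Q'(z₀).

Q'(z) = 2*z - I, so Q'(-I) = -3*I.
P(-I) = exp(-2*I).

Res(f, -I) = (exp(-2*I))/(-3*I) = I*exp(-2*I)/3

Final answer: I*exp(-2*I)/3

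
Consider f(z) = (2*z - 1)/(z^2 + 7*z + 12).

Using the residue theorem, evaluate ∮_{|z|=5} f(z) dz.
4*I*pi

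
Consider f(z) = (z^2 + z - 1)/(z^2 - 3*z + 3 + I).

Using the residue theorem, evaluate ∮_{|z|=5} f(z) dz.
8*I*pi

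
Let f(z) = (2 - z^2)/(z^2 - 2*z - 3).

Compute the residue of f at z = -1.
-1/4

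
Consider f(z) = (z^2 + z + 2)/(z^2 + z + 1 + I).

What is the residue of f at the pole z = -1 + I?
Write f(z) = P(z)/Q(z) with P(z) = z^2 + z + 2 and Q(z) = z^2 + z + 1 + I.
The denominator factors as Q(z) = (z + I)*(z + 1 - I), so z = -1 + I is a simple zero of Q and P is analytic there; z = -1 + I is therefore a simple pole and
  Res(f, z₀) = P(z₀)/Q'(z₀).

Q'(z) = 2*z + 1, so Q'(-1 + I) = -1 + 2*I.
P(-1 + I) = 1 - I.

Res(f, -1 + I) = (1 - I)/(-1 + 2*I) = -3/5 - I/5

Final answer: -3/5 - I/5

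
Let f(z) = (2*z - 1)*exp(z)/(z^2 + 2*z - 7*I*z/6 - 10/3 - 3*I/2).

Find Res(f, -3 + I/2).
Write f(z) = P(z)/Q(z) with P(z) = (2*z - 1)*exp(z) and Q(z) = z^2 + 2*z - 7*I*z/6 - 10/3 - 3*I/2.
The denominator factors as Q(z) = (z + 3 - I/2)*(z - 1 - 2*I/3), so z = -3 + I/2 is a simple zero of Q and P is analytic there; z = -3 + I/2 is therefore a simple pole and
  Res(f, z₀) = P(z₀)/Q'(z₀).

Q'(z) = 2*z + 2 - 7*I/6, so Q'(-3 + I/2) = -4 - I/6.
P(-3 + I/2) = (-7 + I)*exp(-3 + I/2).

Res(f, -3 + I/2) = ((-7 + I)*exp(-3 + I/2))/(-4 - I/6) = (1002/577 - 186*I/577)*exp(-3 + I/2)

Final answer: (1002/577 - 186*I/577)*exp(-3 + I/2)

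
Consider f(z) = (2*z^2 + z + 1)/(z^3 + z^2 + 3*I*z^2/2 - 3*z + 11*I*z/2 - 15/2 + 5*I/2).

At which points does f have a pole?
{-2 + I, -1 - I, 2 - 3*I/2}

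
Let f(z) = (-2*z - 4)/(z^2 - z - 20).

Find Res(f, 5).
-14/9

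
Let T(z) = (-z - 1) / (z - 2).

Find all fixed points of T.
T(z) = z means -z - 1 = z*(z - 2), i.e.
  z^2 - z + 1 = 0.
Discriminant: (-1)^2 - 4*(1)*(1) = -3, so the roots are complex conjugates.
  z = (1 ± I*sqrt(3))/(2*(1))
Fixed points: {1/2 - sqrt(3)*I/2, 1/2 + sqrt(3)*I/2}

Final answer: {1/2 - sqrt(3)*I/2, 1/2 + sqrt(3)*I/2}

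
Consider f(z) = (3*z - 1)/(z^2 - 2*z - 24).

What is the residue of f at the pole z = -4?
Write f(z) = P(z)/Q(z) with P(z) = 3*z - 1 and Q(z) = z^2 - 2*z - 24.
The denominator factors as Q(z) = (z - 6)*(z + 4), so z = -4 is a simple zero of Q and P is analytic there; z = -4 is therefore a simple pole and
  Res(f, z₀) = P(z₀)/Q'(z₀).

Q'(z) = 2*z - 2, so Q'(-4) = -10.
P(-4) = -13.

Res(f, -4) = (-13)/(-10) = 13/10

Final answer: 13/10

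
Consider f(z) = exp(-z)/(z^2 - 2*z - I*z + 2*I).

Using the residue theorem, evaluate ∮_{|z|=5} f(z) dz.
By the residue theorem, ∮_C f(z) dz = 2πi · (sum of the residues of f at the poles inside |z| = 5).

The denominator factors as (z - 2)*(z - I), so the singularities of f are simple poles at z = 2, z = I.
  |2|² = 4 < 25 = 5², so this pole is inside the contour.
  |I|² = 1 < 25 = 5², so this pole is inside the contour.

With P(z) = exp(-z) and Q(z) = z^2 - 2*z - I*z + 2*I, each pole is simple, so Res(f, z₀) = P(z₀)/Q'(z₀) with Q'(z) = 2*z - 2 - I.
  Res(f, 2) = P(2)/Q'(2) = (exp(-2))/(2 - I) = (2/5 + I/5)*exp(-2)
  Res(f, I) = P(I)/Q'(I) = (exp(-I))/(-2 + I) = (-2/5 - I/5)*exp(-I)

Sum of residues inside C: (2/5 + I/5)*exp(-2) + (-2/5 - I/5)*exp(-I)
∮_C f(z) dz = 2πi · ((2/5 + I/5)*exp(-2) + (-2/5 - I/5)*exp(-I)) = pi*(2/5 - 4*I/5)*exp(-I) + pi*(-2/5 + 4*I/5)*exp(-2)

Final answer: pi*(2/5 - 4*I/5)*exp(-I) + pi*(-2/5 + 4*I/5)*exp(-2)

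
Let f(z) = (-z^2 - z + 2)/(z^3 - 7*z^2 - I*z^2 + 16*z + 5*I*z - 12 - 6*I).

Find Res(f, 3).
Write f(z) = P(z)/Q(z) with P(z) = -z^2 - z + 2 and Q(z) = z^3 - 7*z^2 - I*z^2 + 16*z + 5*I*z - 12 - 6*I.
The denominator factors as Q(z) = (z - 3)*(z - 2)*(z - 2 - I), so z = 3 is a simple zero of Q and P is analytic there; z = 3 is therefore a simple pole and
  Res(f, z₀) = P(z₀)/Q'(z₀).

Q'(z) = 3*z^2 - 14*z - 2*I*z + 16 + 5*I, so Q'(3) = 1 - I.
P(3) = -10.

Res(f, 3) = (-10)/(1 - I) = -5 - 5*I

Final answer: -5 - 5*I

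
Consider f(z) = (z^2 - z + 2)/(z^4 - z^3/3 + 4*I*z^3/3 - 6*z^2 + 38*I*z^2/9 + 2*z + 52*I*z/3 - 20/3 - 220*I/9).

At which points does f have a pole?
The singularities of f are the zeros of the denominator. Factoring,
  z^4 - z^3/3 + 4*I*z^3/3 - 6*z^2 + 38*I*z^2/9 + 2*z + 52*I*z/3 - 20/3 - 220*I/9 = (z + 2/3 - 2*I)*(z - 3 + 2*I)*(z + 3 + I)*(z - 1 + I/3)
so the candidates are z = -2/3 + 2*I, z = 3 - 2*I, z = -3 - I, z = 1 - I/3.

Check the numerator P(z) = z^2 - z + 2 at each one:
  P(-2/3 + 2*I) = -8/9 - 14*I/3 ≠ 0, so z = -2/3 + 2*I is a (simple) pole.
  P(3 - 2*I) = 4 - 10*I ≠ 0, so z = 3 - 2*I is a (simple) pole.
  P(-3 - I) = 13 + 7*I ≠ 0, so z = -3 - I is a (simple) pole.
  P(1 - I/3) = 17/9 - I/3 ≠ 0, so z = 1 - I/3 is a (simple) pole.

Poles of f: {-3 - I, -2/3 + 2*I, 1 - I/3, 3 - 2*I}

Final answer: {-3 - I, -2/3 + 2*I, 1 - I/3, 3 - 2*I}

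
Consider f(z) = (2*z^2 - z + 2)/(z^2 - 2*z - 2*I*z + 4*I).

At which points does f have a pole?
The singularities of f are the zeros of the denominator. Factoring,
  z^2 - 2*z - 2*I*z + 4*I = (z - 2*I)*(z - 2)
so the candidates are z = 2*I, z = 2.

Check the numerator P(z) = 2*z^2 - z + 2 at each one:
  P(2*I) = -6 - 2*I ≠ 0, so z = 2*I is a (simple) pole.
  P(2) = 8 ≠ 0, so z = 2 is a (simple) pole.

Poles of f: {2*I, 2}

Final answer: {2*I, 2}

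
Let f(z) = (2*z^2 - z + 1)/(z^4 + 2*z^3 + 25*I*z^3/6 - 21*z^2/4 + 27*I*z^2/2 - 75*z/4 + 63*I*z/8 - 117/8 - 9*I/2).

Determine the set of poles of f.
The singularities of f are the zeros of the denominator. Factoring,
  z^4 + 2*z^3 + 25*I*z^3/6 - 21*z^2/4 + 27*I*z^2/2 - 75*z/4 + 63*I*z/8 - 117/8 - 9*I/2 = (z + 3*I/2)*(z + 3/2)*(z - 3/2 + 3*I)*(z + 2 - I/3)
so the candidates are z = -3*I/2, z = -3/2, z = 3/2 - 3*I, z = -2 + I/3.

Check the numerator P(z) = 2*z^2 - z + 1 at each one:
  P(-3*I/2) = -7/2 + 3*I/2 ≠ 0, so z = -3*I/2 is a (simple) pole.
  P(-3/2) = 7 ≠ 0, so z = -3/2 is a (simple) pole.
  P(3/2 - 3*I) = -14 - 15*I ≠ 0, so z = 3/2 - 3*I is a (simple) pole.
  P(-2 + I/3) = 97/9 - 3*I ≠ 0, so z = -2 + I/3 is a (simple) pole.

Poles of f: {-2 + I/3, -3/2, -3*I/2, 3/2 - 3*I}

Final answer: {-2 + I/3, -3/2, -3*I/2, 3/2 - 3*I}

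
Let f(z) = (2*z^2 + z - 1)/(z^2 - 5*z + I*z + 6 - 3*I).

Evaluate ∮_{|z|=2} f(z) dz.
By the residue theorem, ∮_C f(z) dz = 2πi · (sum of the residues of f at the poles inside |z| = 2).

The denominator factors as (z - 3)*(z - 2 + I), so the singularities of f are simple poles at z = 3, z = 2 - I.
  |3|² = 9 > 4 = 2², so this pole is outside the contour.
  |2 - I|² = 5 > 4 = 2², so this pole is outside the contour.

No pole lies inside the contour, so f is analytic on and inside C and the integral is 0 (Cauchy's theorem).

Final answer: 0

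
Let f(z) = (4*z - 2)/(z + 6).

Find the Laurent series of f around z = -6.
-26/(z + 6) + 4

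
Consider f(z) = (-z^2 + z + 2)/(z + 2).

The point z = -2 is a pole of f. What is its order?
Factor the denominator:
  z + 2 = (z + 2)

The numerator P(z) = -z^2 + z + 2 has P(-2) = -4 ≠ 0, so no factor of (z + 2) cancels.
Near z = -2 we can therefore write f(z) = g(z)/(z + 2) with g analytic at -2 and g(-2) ≠ 0 (g is just the numerator).

Hence z = -2 is a pole of order 1.

Final answer: 1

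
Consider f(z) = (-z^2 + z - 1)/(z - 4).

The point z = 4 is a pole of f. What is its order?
Factor the denominator:
  z - 4 = (z - 4)

The numerator P(z) = -z^2 + z - 1 has P(4) = -13 ≠ 0, so no factor of (z - 4) cancels.
Near z = 4 we can therefore write f(z) = g(z)/(z - 4) with g analytic at 4 and g(4) ≠ 0 (g is just the numerator).

Hence z = 4 is a pole of order 1.

Final answer: 1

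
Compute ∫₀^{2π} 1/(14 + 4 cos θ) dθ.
Let J = ∫₀^{2π} dθ/(14 + 4 cos θ).
Put z = e^{iθ}: then cos θ = (z + 1/z)/2, dθ = dz/(iz), and z runs once counterclockwise around |z| = 1:
  J = ∮_{|z|=1} 1/(14 + 4*(z + 1/z)/2) · dz/(iz) = (2/i) ∮_{|z|=1} dz/(4*z^2 + 28*z + 4).
The roots of 4*z^2 + 28*z + 4 are z = (-14 ± sqrt(14^2 - 4^2))/4, with sqrt(180) = 6*sqrt(5); their product is 1, so only z₊ = -7/2 + 3*sqrt(5)/2 lies inside the unit circle (z₋ = -7/2 - 3*sqrt(5)/2 lies outside).
z₊ is a simple zero of q(z) = 4*z^2 + 28*z + 4, so Res(1/q, z₊) = 1/q'(z₊) with q'(z) = 8*z + 28; and q'(z₊) = 4*(z₊ - z₋) = 12*sqrt(5).
Therefore J = (2/i) · 2πi · 1/(12*sqrt(5)) = 2*pi/(6*sqrt(5)) = sqrt(5)*pi/15

Final answer: sqrt(5)*pi/15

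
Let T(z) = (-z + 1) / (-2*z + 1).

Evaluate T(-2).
3/5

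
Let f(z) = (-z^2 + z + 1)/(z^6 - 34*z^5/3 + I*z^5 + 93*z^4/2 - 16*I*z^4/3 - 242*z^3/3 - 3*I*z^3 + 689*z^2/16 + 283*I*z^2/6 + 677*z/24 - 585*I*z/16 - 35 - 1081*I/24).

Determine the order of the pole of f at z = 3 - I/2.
Factor the denominator:
  z^6 - 34*z^5/3 + I*z^5 + 93*z^4/2 - 16*I*z^4/3 - 242*z^3/3 - 3*I*z^3 + 689*z^2/16 + 283*I*z^2/6 + 677*z/24 - 585*I*z/16 - 35 - 1081*I/24 = (z - 3 + I/2)^4*(z - I)*(z + 2/3)

The numerator P(z) = -z^2 + z + 1 has P(3 - I/2) = -19/4 + 5*I/2 ≠ 0, so no factor of (z - 3 + I/2) cancels.
Near z = 3 - I/2 we can therefore write f(z) = g(z)/(z - 3 + I/2)^4 with g analytic at 3 - I/2 and g(3 - I/2) ≠ 0 (g is the numerator divided by the remaining denominator factors).

Hence z = 3 - I/2 is a pole of order 4.

Final answer: 4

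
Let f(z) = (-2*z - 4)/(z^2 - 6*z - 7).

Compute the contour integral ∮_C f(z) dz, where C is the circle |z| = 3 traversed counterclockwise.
I*pi/2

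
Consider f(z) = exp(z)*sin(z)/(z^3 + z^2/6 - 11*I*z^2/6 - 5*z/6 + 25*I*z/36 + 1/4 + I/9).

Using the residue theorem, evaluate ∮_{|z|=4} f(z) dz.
By the residue theorem, ∮_C f(z) dz = 2πi · (sum of the residues of f at the poles inside |z| = 4).

The denominator factors as (z + 2/3 - 3*I/2)*(z - 1/2)*(z - I/3), so the singularities of f are simple poles at z = -2/3 + 3*I/2, z = 1/2, z = I/3.
  |-2/3 + 3*I/2|² = 97/36 < 16 = 4², so this pole is inside the contour.
  |1/2|² = 1/4 < 16 = 4², so this pole is inside the contour.
  |I/3|² = 1/9 < 16 = 4², so this pole is inside the contour.

With P(z) = exp(z)*sin(z) and Q(z) = z^3 + z^2/6 - 11*I*z^2/6 - 5*z/6 + 25*I*z/36 + 1/4 + I/9, each pole is simple, so Res(f, z₀) = P(z₀)/Q'(z₀) with Q'(z) = 3*z^2 + z/3 - 11*I*z/3 - 5/6 + 25*I/36.
  Res(f, -2/3 + 3*I/2) = P(-2/3 + 3*I/2)/Q'(-2/3 + 3*I/2) = (-exp(-2/3 + 3*I/2)*sin(2/3 - 3*I/2))/(-35/36 - 85*I/36) = (126/845 - 306*I/845)*exp(-2/3 + 3*I/2)*sin(2/3 - 3*I/2)
  Res(f, 1/2) = P(1/2)/Q'(1/2) = (exp(1/2)*sin(1/2))/(1/12 - 41*I/36) = (54/845 + 738*I/845)*exp(1/2)*sin(1/2)
  Res(f, I/3) = P(I/3)/Q'(I/3) = (I*exp(I/3)*sinh(1/3))/(1/18 + 29*I/36) = (1044/845 + 72*I/845)*exp(I/3)*sinh(1/3)

Sum of residues inside C: (126/845 - 306*I/845)*exp(-2/3 + 3*I/2)*sin(2/3 - 3*I/2) + (1044/845 + 72*I/845)*exp(I/3)*sinh(1/3) + (54/845 + 738*I/845)*exp(1/2)*sin(1/2)
∮_C f(z) dz = 2πi · ((126/845 - 306*I/845)*exp(-2/3 + 3*I/2)*sin(2/3 - 3*I/2) + (1044/845 + 72*I/845)*exp(I/3)*sinh(1/3) + (54/845 + 738*I/845)*exp(1/2)*sin(1/2)) = pi*(-1476/845 + 108*I/845)*exp(1/2)*sin(1/2) + pi*(612/845 + 252*I/845)*exp(-2/3 + 3*I/2)*sin(2/3 - 3*I/2) + pi*(-144/845 + 2088*I/845)*exp(I/3)*sinh(1/3)

Final answer: pi*(-1476/845 + 108*I/845)*exp(1/2)*sin(1/2) + pi*(612/845 + 252*I/845)*exp(-2/3 + 3*I/2)*sin(2/3 - 3*I/2) + pi*(-144/845 + 2088*I/845)*exp(I/3)*sinh(1/3)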